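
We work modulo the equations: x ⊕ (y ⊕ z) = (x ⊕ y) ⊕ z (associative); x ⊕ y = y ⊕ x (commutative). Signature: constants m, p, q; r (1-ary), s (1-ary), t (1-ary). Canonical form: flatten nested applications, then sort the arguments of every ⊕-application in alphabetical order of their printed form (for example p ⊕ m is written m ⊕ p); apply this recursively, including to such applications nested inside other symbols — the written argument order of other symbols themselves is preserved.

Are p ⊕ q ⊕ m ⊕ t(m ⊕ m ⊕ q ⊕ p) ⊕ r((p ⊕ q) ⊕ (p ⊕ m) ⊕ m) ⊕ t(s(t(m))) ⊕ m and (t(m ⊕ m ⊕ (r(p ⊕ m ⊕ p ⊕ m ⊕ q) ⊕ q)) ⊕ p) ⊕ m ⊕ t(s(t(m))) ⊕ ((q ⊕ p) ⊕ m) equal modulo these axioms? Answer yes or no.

Left:  p ⊕ q ⊕ m ⊕ t(m ⊕ m ⊕ q ⊕ p) ⊕ r((p ⊕ q) ⊕ (p ⊕ m) ⊕ m) ⊕ t(s(t(m))) ⊕ m
  Simplify inside:  t(m ⊕ m ⊕ q ⊕ p)  →  t(m ⊕ m ⊕ p ⊕ q)
  Inside:  r((p ⊕ q) ⊕ (p ⊕ m) ⊕ m)  →  r(m ⊕ m ⊕ p ⊕ p ⊕ q)
  Sort:  m ⊕ m ⊕ p ⊕ q ⊕ r(m ⊕ m ⊕ p ⊕ p ⊕ q) ⊕ t(m ⊕ m ⊕ p ⊕ q) ⊕ t(s(t(m)))
Right:  (t(m ⊕ m ⊕ (r(p ⊕ m ⊕ p ⊕ m ⊕ q) ⊕ q)) ⊕ p) ⊕ m ⊕ t(s(t(m))) ⊕ ((q ⊕ p) ⊕ m)
  Un-nest:  t(m ⊕ m ⊕ (r(p ⊕ m ⊕ p ⊕ m ⊕ q) ⊕ q)) ⊕ p ⊕ m ⊕ t(s(t(m))) ⊕ q ⊕ p ⊕ m
  Inside:  t(m ⊕ m ⊕ (r(p ⊕ m ⊕ p ⊕ m ⊕ q) ⊕ q))  →  t(m ⊕ m ⊕ q ⊕ r(m ⊕ m ⊕ p ⊕ p ⊕ q))
  Sort:  m ⊕ m ⊕ p ⊕ p ⊕ q ⊕ t(m ⊕ m ⊕ q ⊕ r(m ⊕ m ⊕ p ⊕ p ⊕ q)) ⊕ t(s(t(m)))

Answer: no — m ⊕ m ⊕ p ⊕ q ⊕ r(m ⊕ m ⊕ p ⊕ p ⊕ q) ⊕ t(m ⊕ m ⊕ p ⊕ q) ⊕ t(s(t(m))) vs m ⊕ m ⊕ p ⊕ p ⊕ q ⊕ t(m ⊕ m ⊕ q ⊕ r(m ⊕ m ⊕ p ⊕ p ⊕ q)) ⊕ t(s(t(m)))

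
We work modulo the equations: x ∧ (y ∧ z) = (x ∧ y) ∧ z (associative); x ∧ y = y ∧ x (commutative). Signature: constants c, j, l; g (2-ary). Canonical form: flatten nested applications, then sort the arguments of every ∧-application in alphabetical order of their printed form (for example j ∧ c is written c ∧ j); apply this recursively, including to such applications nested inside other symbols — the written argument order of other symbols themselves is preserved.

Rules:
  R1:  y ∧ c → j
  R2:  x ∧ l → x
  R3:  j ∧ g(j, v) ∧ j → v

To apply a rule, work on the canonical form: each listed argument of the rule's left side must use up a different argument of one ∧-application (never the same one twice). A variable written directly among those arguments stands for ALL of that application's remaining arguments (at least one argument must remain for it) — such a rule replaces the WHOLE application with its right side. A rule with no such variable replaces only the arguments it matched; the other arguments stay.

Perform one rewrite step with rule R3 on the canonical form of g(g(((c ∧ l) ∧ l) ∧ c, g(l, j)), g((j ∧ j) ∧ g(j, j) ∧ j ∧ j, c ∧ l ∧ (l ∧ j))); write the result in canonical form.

Canonical form:  g(g(c ∧ c ∧ l ∧ l, g(l, j)), g(g(j, j) ∧ j ∧ j ∧ j ∧ j, c ∧ j ∧ l ∧ l))
Match R3:  consume g(j, j), j, j;  v := j
Giving:  g(g(c ∧ c ∧ l ∧ l, g(l, j)), g(j ∧ j ∧ j, c ∧ j ∧ l ∧ l))

Answer: g(g(c ∧ c ∧ l ∧ l, g(l, j)), g(j ∧ j ∧ j, c ∧ j ∧ l ∧ l))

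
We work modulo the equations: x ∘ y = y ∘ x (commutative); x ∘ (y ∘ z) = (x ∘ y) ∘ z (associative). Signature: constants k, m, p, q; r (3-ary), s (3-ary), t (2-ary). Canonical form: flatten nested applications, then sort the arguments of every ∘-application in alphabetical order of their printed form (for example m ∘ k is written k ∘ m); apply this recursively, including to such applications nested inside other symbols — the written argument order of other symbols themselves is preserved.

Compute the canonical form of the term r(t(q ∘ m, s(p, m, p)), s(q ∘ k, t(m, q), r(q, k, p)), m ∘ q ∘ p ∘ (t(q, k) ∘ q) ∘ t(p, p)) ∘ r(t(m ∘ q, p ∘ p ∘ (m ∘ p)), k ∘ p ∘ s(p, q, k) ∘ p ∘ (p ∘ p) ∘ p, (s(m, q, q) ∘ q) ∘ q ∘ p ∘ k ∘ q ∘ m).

Simplify inside:  r(t(q ∘ m, s(p, m, p)), s(q ∘ k, t(m, q), r(q, k, p)), m ∘ q ∘ p ∘ (t(q, k) ∘ q) ∘ t(p, p))  →  r(t(m ∘ q, s(p, m, p)), s(k ∘ q, t(m, q), r(q, k, p)), m ∘ p ∘ q ∘ q ∘ t(p, p) ∘ t(q, k))
Inside:  r(t(m ∘ q, p ∘ p ∘ (m ∘ p)), k ∘ p ∘ s(p, q, k) ∘ p ∘ (p ∘ p) ∘ p, (s(m, q, q) ∘ q) ∘ q ∘ p ∘ k ∘ q ∘ m)  →  r(t(m ∘ q, m ∘ p ∘ p ∘ p), k ∘ p ∘ p ∘ p ∘ p ∘ p ∘ s(p, q, k), k ∘ m ∘ p ∘ q ∘ q ∘ q ∘ s(m, q, q))
Order the arguments:  r(t(m ∘ q, m ∘ p ∘ p ∘ p), k ∘ p ∘ p ∘ p ∘ p ∘ p ∘ s(p, q, k), k ∘ m ∘ p ∘ q ∘ q ∘ q ∘ s(m, q, q)) ∘ r(t(m ∘ q, s(p, m, p)), s(k ∘ q, t(m, q), r(q, k, p)), m ∘ p ∘ q ∘ q ∘ t(p, p) ∘ t(q, k))

Answer: r(t(m ∘ q, m ∘ p ∘ p ∘ p), k ∘ p ∘ p ∘ p ∘ p ∘ p ∘ s(p, q, k), k ∘ m ∘ p ∘ q ∘ q ∘ q ∘ s(m, q, q)) ∘ r(t(m ∘ q, s(p, m, p)), s(k ∘ q, t(m, q), r(q, k, p)), m ∘ p ∘ q ∘ q ∘ t(p, p) ∘ t(q, k))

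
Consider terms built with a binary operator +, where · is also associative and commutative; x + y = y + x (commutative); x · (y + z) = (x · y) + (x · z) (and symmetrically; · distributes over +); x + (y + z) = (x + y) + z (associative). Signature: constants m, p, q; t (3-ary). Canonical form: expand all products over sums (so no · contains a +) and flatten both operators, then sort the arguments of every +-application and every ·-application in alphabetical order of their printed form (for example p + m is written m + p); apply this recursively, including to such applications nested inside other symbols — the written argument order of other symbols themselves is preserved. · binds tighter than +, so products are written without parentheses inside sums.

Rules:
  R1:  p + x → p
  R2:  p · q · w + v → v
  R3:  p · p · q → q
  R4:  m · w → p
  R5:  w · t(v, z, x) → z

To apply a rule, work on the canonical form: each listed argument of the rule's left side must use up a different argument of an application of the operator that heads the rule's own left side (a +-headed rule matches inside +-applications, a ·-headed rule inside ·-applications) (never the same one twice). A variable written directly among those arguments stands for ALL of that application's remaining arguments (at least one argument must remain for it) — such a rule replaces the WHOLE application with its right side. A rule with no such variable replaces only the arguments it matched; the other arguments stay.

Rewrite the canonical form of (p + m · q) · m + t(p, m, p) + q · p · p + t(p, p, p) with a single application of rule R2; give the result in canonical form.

Canonical form:  m · m · q + m · p + p · p · q + t(p, m, p) + t(p, p, p)
R2 matches:  uses p · p · q;  v := m · m · q + m · p + t(p, m, p) + t(p, p, p), w := p
Every leftover argument binds to the variable; the entire application is replaced.
New term:  m · m · q + m · p + t(p, m, p) + t(p, p, p)

Answer: m · m · q + m · p + t(p, m, p) + t(p, p, p)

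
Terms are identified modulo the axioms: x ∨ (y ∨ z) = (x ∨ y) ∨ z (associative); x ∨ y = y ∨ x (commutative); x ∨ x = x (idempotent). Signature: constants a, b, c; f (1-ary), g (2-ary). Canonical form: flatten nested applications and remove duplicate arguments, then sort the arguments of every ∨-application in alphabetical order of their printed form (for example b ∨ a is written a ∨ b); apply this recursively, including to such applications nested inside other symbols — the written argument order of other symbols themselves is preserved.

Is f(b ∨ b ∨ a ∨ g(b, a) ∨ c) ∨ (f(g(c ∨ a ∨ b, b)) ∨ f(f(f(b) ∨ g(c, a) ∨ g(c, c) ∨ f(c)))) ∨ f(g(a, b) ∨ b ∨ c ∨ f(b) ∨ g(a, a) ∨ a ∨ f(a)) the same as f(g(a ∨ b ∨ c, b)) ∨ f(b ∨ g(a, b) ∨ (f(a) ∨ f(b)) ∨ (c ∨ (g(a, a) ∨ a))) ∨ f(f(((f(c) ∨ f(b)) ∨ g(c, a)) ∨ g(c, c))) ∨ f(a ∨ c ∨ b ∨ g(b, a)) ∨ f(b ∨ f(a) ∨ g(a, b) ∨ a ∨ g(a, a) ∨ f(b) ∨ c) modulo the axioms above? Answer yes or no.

Answer: yes — both canonical forms are f(a ∨ b ∨ c ∨ f(a) ∨ f(b) ∨ g(a, a) ∨ g(a, b)) ∨ f(a ∨ b ∨ c ∨ g(b, a)) ∨ f(f(f(b) ∨ f(c) ∨ g(c, a) ∨ g(c, c))) ∨ f(g(a ∨ b ∨ c, b))

Derivation:
Left:  f(b ∨ b ∨ a ∨ g(b, a) ∨ c) ∨ (f(g(c ∨ a ∨ b, b)) ∨ f(f(f(b) ∨ g(c, a) ∨ g(c, c) ∨ f(c)))) ∨ f(g(a, b) ∨ b ∨ c ∨ f(b) ∨ g(a, a) ∨ a ∨ f(a))
  Flatten:  f(b ∨ b ∨ a ∨ g(b, a) ∨ c) ∨ f(g(c ∨ a ∨ b, b)) ∨ f(f(f(b) ∨ g(c, a) ∨ g(c, c) ∨ f(c))) ∨ f(g(a, b) ∨ b ∨ c ∨ f(b) ∨ g(a, a) ∨ a ∨ f(a))
  Canonicalize subterm:  f(b ∨ b ∨ a ∨ g(b, a) ∨ c)  →  f(a ∨ b ∨ c ∨ g(b, a))
  Canonicalize subterm:  f(g(c ∨ a ∨ b, b))  →  f(g(a ∨ b ∨ c, b))
  Inside:  f(f(f(b) ∨ g(c, a) ∨ g(c, c) ∨ f(c)))  →  f(f(f(b) ∨ f(c) ∨ g(c, a) ∨ g(c, c)))
  Sort arguments:  f(a ∨ b ∨ c ∨ f(a) ∨ f(b) ∨ g(a, a) ∨ g(a, b)) ∨ f(a ∨ b ∨ c ∨ g(b, a)) ∨ f(f(f(b) ∨ f(c) ∨ g(c, a) ∨ g(c, c))) ∨ f(g(a ∨ b ∨ c, b))
Right:  f(g(a ∨ b ∨ c, b)) ∨ f(b ∨ g(a, b) ∨ (f(a) ∨ f(b)) ∨ (c ∨ (g(a, a) ∨ a))) ∨ f(f(((f(c) ∨ f(b)) ∨ g(c, a)) ∨ g(c, c))) ∨ f(a ∨ c ∨ b ∨ g(b, a)) ∨ f(b ∨ f(a) ∨ g(a, b) ∨ a ∨ g(a, a) ∨ f(b) ∨ c)
  Inside:  f(b ∨ g(a, b) ∨ (f(a) ∨ f(b)) ∨ (c ∨ (g(a, a) ∨ a)))  →  f(a ∨ b ∨ c ∨ f(a) ∨ f(b) ∨ g(a, a) ∨ g(a, b))
  Canonicalize subterm:  f(f(((f(c) ∨ f(b)) ∨ g(c, a)) ∨ g(c, c)))  →  f(f(f(b) ∨ f(c) ∨ g(c, a) ∨ g(c, c)))
  Canonicalize subterm:  f(a ∨ c ∨ b ∨ g(b, a))  →  f(a ∨ b ∨ c ∨ g(b, a))
  Drop duplicates:  drop duplicate f(a ∨ b ∨ c ∨ f(a) ∨ f(b) ∨ g(a, a) ∨ g(a, b))
  Sort:  f(a ∨ b ∨ c ∨ f(a) ∨ f(b) ∨ g(a, a) ∨ g(a, b)) ∨ f(a ∨ b ∨ c ∨ g(b, a)) ∨ f(f(f(b) ∨ f(c) ∨ g(c, a) ∨ g(c, c))) ∨ f(g(a ∨ b ∨ c, b))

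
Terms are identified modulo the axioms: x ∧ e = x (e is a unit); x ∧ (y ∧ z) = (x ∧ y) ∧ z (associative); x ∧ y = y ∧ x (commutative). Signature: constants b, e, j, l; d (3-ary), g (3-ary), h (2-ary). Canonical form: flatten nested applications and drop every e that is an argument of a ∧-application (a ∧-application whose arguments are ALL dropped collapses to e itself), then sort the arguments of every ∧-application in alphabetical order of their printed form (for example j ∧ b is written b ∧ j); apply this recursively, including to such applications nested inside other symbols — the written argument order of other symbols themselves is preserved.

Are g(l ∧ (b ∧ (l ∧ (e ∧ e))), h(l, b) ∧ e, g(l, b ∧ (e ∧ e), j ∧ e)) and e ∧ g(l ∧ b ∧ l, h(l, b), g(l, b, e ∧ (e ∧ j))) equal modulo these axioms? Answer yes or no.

Left:  g(l ∧ (b ∧ (l ∧ (e ∧ e))), h(l, b) ∧ e, g(l, b ∧ (e ∧ e), j ∧ e))
  Focus inside:  l ∧ (b ∧ (l ∧ (e ∧ e)))
  Merge nested applications:  l ∧ b ∧ l ∧ e ∧ e
  Drop the unit:  drop e (×2)
  Sort:  b ∧ l ∧ l
  Rebuild:  g(b ∧ l ∧ l, h(l, b), g(l, b, j))
Right:  e ∧ g(l ∧ b ∧ l, h(l, b), g(l, b, e ∧ (e ∧ j)))
  Simplify inside:  g(l ∧ b ∧ l, h(l, b), g(l, b, e ∧ (e ∧ j)))  →  g(b ∧ l ∧ l, h(l, b), g(l, b, j))
  Drop the unit:  drop e
  Order the arguments:  g(b ∧ l ∧ l, h(l, b), g(l, b, j))

Answer: yes — both canonical forms are g(b ∧ l ∧ l, h(l, b), g(l, b, j))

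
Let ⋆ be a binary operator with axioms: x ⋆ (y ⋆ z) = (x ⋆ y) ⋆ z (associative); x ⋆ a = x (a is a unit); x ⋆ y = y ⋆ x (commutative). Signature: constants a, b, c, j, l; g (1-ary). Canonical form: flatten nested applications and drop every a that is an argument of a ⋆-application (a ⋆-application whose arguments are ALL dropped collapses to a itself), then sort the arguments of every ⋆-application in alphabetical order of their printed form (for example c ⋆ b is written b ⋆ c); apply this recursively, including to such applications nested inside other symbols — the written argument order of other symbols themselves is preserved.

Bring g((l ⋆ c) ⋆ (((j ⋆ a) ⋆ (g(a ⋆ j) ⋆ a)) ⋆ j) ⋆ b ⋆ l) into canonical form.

Work inside:  (l ⋆ c) ⋆ (((j ⋆ a) ⋆ (g(a ⋆ j) ⋆ a)) ⋆ j) ⋆ b ⋆ l
Flatten:  l ⋆ c ⋆ j ⋆ a ⋆ g(a ⋆ j) ⋆ a ⋆ j ⋆ b ⋆ l
Canonicalize subterm:  g(a ⋆ j)  →  g(j)
Unit:  drop a (×2)
Sort arguments:  b ⋆ c ⋆ g(j) ⋆ j ⋆ j ⋆ l ⋆ l
Reassemble:  g(b ⋆ c ⋆ g(j) ⋆ j ⋆ j ⋆ l ⋆ l)

Answer: g(b ⋆ c ⋆ g(j) ⋆ j ⋆ j ⋆ l ⋆ l)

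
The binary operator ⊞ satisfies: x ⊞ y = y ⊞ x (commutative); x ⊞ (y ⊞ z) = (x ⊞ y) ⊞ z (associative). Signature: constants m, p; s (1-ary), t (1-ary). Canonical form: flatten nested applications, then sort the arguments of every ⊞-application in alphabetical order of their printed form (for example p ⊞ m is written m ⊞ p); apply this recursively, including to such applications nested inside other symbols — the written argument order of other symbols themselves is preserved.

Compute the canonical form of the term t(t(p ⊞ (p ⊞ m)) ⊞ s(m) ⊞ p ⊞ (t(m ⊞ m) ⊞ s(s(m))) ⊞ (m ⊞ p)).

Answer: t(m ⊞ p ⊞ p ⊞ s(m) ⊞ s(s(m)) ⊞ t(m ⊞ m) ⊞ t(m ⊞ p ⊞ p))

Derivation:
Focus inside:  t(p ⊞ (p ⊞ m)) ⊞ s(m) ⊞ p ⊞ (t(m ⊞ m) ⊞ s(s(m))) ⊞ (m ⊞ p)
Un-nest:  t(p ⊞ (p ⊞ m)) ⊞ s(m) ⊞ p ⊞ t(m ⊞ m) ⊞ s(s(m)) ⊞ m ⊞ p
Canonicalize subterm:  t(p ⊞ (p ⊞ m))  →  t(m ⊞ p ⊞ p)
Sort arguments:  m ⊞ p ⊞ p ⊞ s(m) ⊞ s(s(m)) ⊞ t(m ⊞ m) ⊞ t(m ⊞ p ⊞ p)
Rebuild:  t(m ⊞ p ⊞ p ⊞ s(m) ⊞ s(s(m)) ⊞ t(m ⊞ m) ⊞ t(m ⊞ p ⊞ p))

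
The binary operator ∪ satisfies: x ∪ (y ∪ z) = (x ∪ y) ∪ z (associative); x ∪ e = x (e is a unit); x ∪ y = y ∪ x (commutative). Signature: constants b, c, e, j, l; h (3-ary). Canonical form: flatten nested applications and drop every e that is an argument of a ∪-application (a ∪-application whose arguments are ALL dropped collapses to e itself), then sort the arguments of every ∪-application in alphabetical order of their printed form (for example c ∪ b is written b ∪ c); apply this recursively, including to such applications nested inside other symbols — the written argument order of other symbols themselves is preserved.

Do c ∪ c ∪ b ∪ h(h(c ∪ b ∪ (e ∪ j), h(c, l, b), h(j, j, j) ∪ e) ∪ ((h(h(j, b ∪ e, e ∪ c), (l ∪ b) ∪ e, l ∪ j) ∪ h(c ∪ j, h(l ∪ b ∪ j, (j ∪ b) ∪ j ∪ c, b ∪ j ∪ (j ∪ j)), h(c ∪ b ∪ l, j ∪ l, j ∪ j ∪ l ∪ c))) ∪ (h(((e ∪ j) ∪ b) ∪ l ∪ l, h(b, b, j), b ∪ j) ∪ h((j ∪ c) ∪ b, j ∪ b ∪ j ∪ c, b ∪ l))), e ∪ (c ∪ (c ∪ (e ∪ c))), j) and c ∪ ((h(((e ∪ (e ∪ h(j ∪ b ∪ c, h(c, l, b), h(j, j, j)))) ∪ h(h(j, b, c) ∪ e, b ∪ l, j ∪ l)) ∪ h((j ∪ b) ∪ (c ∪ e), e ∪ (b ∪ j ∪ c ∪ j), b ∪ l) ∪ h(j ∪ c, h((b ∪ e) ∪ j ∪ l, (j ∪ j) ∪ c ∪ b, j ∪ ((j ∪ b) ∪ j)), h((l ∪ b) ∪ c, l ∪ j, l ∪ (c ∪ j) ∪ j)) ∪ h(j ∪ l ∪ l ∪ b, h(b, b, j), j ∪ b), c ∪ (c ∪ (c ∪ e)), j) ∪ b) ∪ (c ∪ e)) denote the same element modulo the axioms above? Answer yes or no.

Answer: yes — both canonical forms are b ∪ c ∪ c ∪ h(h(b ∪ c ∪ j, b ∪ c ∪ j ∪ j, b ∪ l) ∪ h(b ∪ c ∪ j, h(c, l, b), h(j, j, j)) ∪ h(b ∪ j ∪ l ∪ l, h(b, b, j), b ∪ j) ∪ h(c ∪ j, h(b ∪ j ∪ l, b ∪ c ∪ j ∪ j, b ∪ j ∪ j ∪ j), h(b ∪ c ∪ l, j ∪ l, c ∪ j ∪ j ∪ l)) ∪ h(h(j, b, c), b ∪ l, j ∪ l), c ∪ c ∪ c, j)

Derivation:
Left:  c ∪ c ∪ b ∪ h(h(c ∪ b ∪ (e ∪ j), h(c, l, b), h(j, j, j) ∪ e) ∪ ((h(h(j, b ∪ e, e ∪ c), (l ∪ b) ∪ e, l ∪ j) ∪ h(c ∪ j, h(l ∪ b ∪ j, (j ∪ b) ∪ j ∪ c, b ∪ j ∪ (j ∪ j)), h(c ∪ b ∪ l, j ∪ l, j ∪ j ∪ l ∪ c))) ∪ (h(((e ∪ j) ∪ b) ∪ l ∪ l, h(b, b, j), b ∪ j) ∪ h((j ∪ c) ∪ b, j ∪ b ∪ j ∪ c, b ∪ l))), e ∪ (c ∪ (c ∪ (e ∪ c))), j)
  Simplify inside:  h(h(c ∪ b ∪ (e ∪ j), h(c, l, b), h(j, j, j) ∪ e) ∪ ((h(h(j, b ∪ e, e ∪ c), (l ∪ b) ∪ e, l ∪ j) ∪ h(c ∪ j, h(l ∪ b ∪ j, (j ∪ b) ∪ j ∪ c, b ∪ j ∪ (j ∪ j)), h(c ∪ b ∪ l, j ∪ l, j ∪ j ∪ l ∪ c))) ∪ (h(((e ∪ j) ∪ b) ∪ l ∪ l, h(b, b, j), b ∪ j) ∪ h((j ∪ c) ∪ b, j ∪ b ∪ j ∪ c, b ∪ l))), e ∪ (c ∪ (c ∪ (e ∪ c))), j)  →  h(h(b ∪ c ∪ j, b ∪ c ∪ j ∪ j, b ∪ l) ∪ h(b ∪ c ∪ j, h(c, l, b), h(j, j, j)) ∪ h(b ∪ j ∪ l ∪ l, h(b, b, j), b ∪ j) ∪ h(c ∪ j, h(b ∪ j ∪ l, b ∪ c ∪ j ∪ j, b ∪ j ∪ j ∪ j), h(b ∪ c ∪ l, j ∪ l, c ∪ j ∪ j ∪ l)) ∪ h(h(j, b, c), b ∪ l, j ∪ l), c ∪ c ∪ c, j)
  Sort:  b ∪ c ∪ c ∪ h(h(b ∪ c ∪ j, b ∪ c ∪ j ∪ j, b ∪ l) ∪ h(b ∪ c ∪ j, h(c, l, b), h(j, j, j)) ∪ h(b ∪ j ∪ l ∪ l, h(b, b, j), b ∪ j) ∪ h(c ∪ j, h(b ∪ j ∪ l, b ∪ c ∪ j ∪ j, b ∪ j ∪ j ∪ j), h(b ∪ c ∪ l, j ∪ l, c ∪ j ∪ j ∪ l)) ∪ h(h(j, b, c), b ∪ l, j ∪ l), c ∪ c ∪ c, j)
Right:  c ∪ ((h(((e ∪ (e ∪ h(j ∪ b ∪ c, h(c, l, b), h(j, j, j)))) ∪ h(h(j, b, c) ∪ e, b ∪ l, j ∪ l)) ∪ h((j ∪ b) ∪ (c ∪ e), e ∪ (b ∪ j ∪ c ∪ j), b ∪ l) ∪ h(j ∪ c, h((b ∪ e) ∪ j ∪ l, (j ∪ j) ∪ c ∪ b, j ∪ ((j ∪ b) ∪ j)), h((l ∪ b) ∪ c, l ∪ j, l ∪ (c ∪ j) ∪ j)) ∪ h(j ∪ l ∪ l ∪ b, h(b, b, j), j ∪ b), c ∪ (c ∪ (c ∪ e)), j) ∪ b) ∪ (c ∪ e))
  Un-nest:  c ∪ h(((e ∪ (e ∪ h(j ∪ b ∪ c, h(c, l, b), h(j, j, j)))) ∪ h(h(j, b, c) ∪ e, b ∪ l, j ∪ l)) ∪ h((j ∪ b) ∪ (c ∪ e), e ∪ (b ∪ j ∪ c ∪ j), b ∪ l) ∪ h(j ∪ c, h((b ∪ e) ∪ j ∪ l, (j ∪ j) ∪ c ∪ b, j ∪ ((j ∪ b) ∪ j)), h((l ∪ b) ∪ c, l ∪ j, l ∪ (c ∪ j) ∪ j)) ∪ h(j ∪ l ∪ l ∪ b, h(b, b, j), j ∪ b), c ∪ (c ∪ (c ∪ e)), j) ∪ b ∪ c ∪ e
  Inside:  h(((e ∪ (e ∪ h(j ∪ b ∪ c, h(c, l, b), h(j, j, j)))) ∪ h(h(j, b, c) ∪ e, b ∪ l, j ∪ l)) ∪ h((j ∪ b) ∪ (c ∪ e), e ∪ (b ∪ j ∪ c ∪ j), b ∪ l) ∪ h(j ∪ c, h((b ∪ e) ∪ j ∪ l, (j ∪ j) ∪ c ∪ b, j ∪ ((j ∪ b) ∪ j)), h((l ∪ b) ∪ c, l ∪ j, l ∪ (c ∪ j) ∪ j)) ∪ h(j ∪ l ∪ l ∪ b, h(b, b, j), j ∪ b), c ∪ (c ∪ (c ∪ e)), j)  →  h(h(b ∪ c ∪ j, b ∪ c ∪ j ∪ j, b ∪ l) ∪ h(b ∪ c ∪ j, h(c, l, b), h(j, j, j)) ∪ h(b ∪ j ∪ l ∪ l, h(b, b, j), b ∪ j) ∪ h(c ∪ j, h(b ∪ j ∪ l, b ∪ c ∪ j ∪ j, b ∪ j ∪ j ∪ j), h(b ∪ c ∪ l, j ∪ l, c ∪ j ∪ j ∪ l)) ∪ h(h(j, b, c), b ∪ l, j ∪ l), c ∪ c ∪ c, j)
  Unit:  drop e
  Order the arguments:  b ∪ c ∪ c ∪ h(h(b ∪ c ∪ j, b ∪ c ∪ j ∪ j, b ∪ l) ∪ h(b ∪ c ∪ j, h(c, l, b), h(j, j, j)) ∪ h(b ∪ j ∪ l ∪ l, h(b, b, j), b ∪ j) ∪ h(c ∪ j, h(b ∪ j ∪ l, b ∪ c ∪ j ∪ j, b ∪ j ∪ j ∪ j), h(b ∪ c ∪ l, j ∪ l, c ∪ j ∪ j ∪ l)) ∪ h(h(j, b, c), b ∪ l, j ∪ l), c ∪ c ∪ c, j)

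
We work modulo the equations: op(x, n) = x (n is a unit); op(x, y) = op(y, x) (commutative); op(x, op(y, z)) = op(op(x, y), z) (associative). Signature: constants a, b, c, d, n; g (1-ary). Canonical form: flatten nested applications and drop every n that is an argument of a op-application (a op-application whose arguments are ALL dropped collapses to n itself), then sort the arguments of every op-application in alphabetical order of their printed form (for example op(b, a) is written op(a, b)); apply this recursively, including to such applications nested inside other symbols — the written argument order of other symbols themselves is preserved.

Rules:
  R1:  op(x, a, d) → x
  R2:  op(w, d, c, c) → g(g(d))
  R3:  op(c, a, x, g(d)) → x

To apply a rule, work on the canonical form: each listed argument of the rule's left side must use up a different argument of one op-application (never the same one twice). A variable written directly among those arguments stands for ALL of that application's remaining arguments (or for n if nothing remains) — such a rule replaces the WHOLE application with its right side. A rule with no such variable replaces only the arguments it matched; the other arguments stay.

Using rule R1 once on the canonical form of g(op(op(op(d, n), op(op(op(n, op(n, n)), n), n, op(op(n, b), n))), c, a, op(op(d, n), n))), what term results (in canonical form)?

Answer: g(op(b, c, d))

Derivation:
Canonical form:  g(op(a, b, c, d, d))
R1 matches:  uses a, d;  x := op(b, c, d)
The variable takes the whole remainder — replace the entire application.
Giving:  g(op(b, c, d))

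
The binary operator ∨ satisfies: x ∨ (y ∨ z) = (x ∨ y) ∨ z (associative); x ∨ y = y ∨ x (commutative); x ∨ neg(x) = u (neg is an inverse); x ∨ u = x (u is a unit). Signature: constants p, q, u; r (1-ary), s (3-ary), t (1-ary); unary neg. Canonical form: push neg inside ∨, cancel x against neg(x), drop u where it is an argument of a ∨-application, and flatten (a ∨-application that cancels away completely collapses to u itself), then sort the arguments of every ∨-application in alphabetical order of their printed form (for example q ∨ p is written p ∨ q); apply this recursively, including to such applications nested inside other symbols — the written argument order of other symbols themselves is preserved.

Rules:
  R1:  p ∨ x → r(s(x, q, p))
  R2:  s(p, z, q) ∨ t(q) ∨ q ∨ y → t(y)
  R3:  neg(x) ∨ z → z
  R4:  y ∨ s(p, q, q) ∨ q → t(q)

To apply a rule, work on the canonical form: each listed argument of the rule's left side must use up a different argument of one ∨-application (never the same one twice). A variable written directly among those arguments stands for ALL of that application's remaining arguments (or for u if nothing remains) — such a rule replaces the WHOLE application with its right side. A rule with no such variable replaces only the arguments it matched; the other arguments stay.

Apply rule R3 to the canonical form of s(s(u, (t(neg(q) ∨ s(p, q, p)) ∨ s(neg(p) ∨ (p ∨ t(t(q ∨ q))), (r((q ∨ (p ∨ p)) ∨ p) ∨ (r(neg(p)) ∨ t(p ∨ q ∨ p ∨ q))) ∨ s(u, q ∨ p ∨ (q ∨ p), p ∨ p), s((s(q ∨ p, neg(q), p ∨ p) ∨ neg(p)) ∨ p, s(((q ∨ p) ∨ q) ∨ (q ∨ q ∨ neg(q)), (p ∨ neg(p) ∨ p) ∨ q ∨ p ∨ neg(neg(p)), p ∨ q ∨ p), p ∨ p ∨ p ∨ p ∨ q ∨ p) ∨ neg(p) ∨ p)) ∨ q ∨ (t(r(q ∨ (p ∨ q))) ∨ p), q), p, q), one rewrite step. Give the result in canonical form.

Canonical form:  s(s(u, p ∨ q ∨ s(t(t(q ∨ q)), r(neg(p)) ∨ r(p ∨ p ∨ p ∨ q) ∨ s(u, p ∨ p ∨ q ∨ q, p ∨ p) ∨ t(p ∨ p ∨ q ∨ q), s(s(p ∨ q, neg(q), p ∨ p), s(p ∨ q ∨ q ∨ q, p ∨ p ∨ p ∨ q, p ∨ p ∨ q), p ∨ p ∨ p ∨ p ∨ p ∨ q)) ∨ t(neg(q) ∨ s(p, q, p)) ∨ t(r(p ∨ q ∨ q)), q), p, q)
Apply R3:  consuming neg(q);  x := q, z := s(p, q, p)
The extension variable absorbs all remaining arguments, so the whole application is rewritten.
New term:  s(s(u, p ∨ q ∨ s(t(t(q ∨ q)), r(neg(p)) ∨ r(p ∨ p ∨ p ∨ q) ∨ s(u, p ∨ p ∨ q ∨ q, p ∨ p) ∨ t(p ∨ p ∨ q ∨ q), s(s(p ∨ q, neg(q), p ∨ p), s(p ∨ q ∨ q ∨ q, p ∨ p ∨ p ∨ q, p ∨ p ∨ q), p ∨ p ∨ p ∨ p ∨ p ∨ q)) ∨ t(r(p ∨ q ∨ q)) ∨ t(s(p, q, p)), q), p, q)

Answer: s(s(u, p ∨ q ∨ s(t(t(q ∨ q)), r(neg(p)) ∨ r(p ∨ p ∨ p ∨ q) ∨ s(u, p ∨ p ∨ q ∨ q, p ∨ p) ∨ t(p ∨ p ∨ q ∨ q), s(s(p ∨ q, neg(q), p ∨ p), s(p ∨ q ∨ q ∨ q, p ∨ p ∨ p ∨ q, p ∨ p ∨ q), p ∨ p ∨ p ∨ p ∨ p ∨ q)) ∨ t(r(p ∨ q ∨ q)) ∨ t(s(p, q, p)), q), p, q)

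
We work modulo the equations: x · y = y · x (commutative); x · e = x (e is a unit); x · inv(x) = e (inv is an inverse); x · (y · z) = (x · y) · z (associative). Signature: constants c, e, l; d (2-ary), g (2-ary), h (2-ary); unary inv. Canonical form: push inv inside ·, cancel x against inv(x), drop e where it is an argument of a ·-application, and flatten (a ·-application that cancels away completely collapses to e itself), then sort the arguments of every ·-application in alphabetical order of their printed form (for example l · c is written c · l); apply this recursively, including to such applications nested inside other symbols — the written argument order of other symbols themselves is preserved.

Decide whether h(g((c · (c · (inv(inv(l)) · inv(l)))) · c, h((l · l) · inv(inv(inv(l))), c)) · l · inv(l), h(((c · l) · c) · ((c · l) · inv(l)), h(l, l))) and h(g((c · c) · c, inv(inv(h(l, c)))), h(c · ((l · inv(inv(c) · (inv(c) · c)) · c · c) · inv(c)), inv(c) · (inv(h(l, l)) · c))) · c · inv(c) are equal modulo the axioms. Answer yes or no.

Answer: no — h(g(c · c · c, h(l, c)), h(c · c · c · l, h(l, l))) vs h(g(c · c · c, h(l, c)), h(c · c · c · l, inv(h(l, l))))

Derivation:
Left:  h(g((c · (c · (inv(inv(l)) · inv(l)))) · c, h((l · l) · inv(inv(inv(l))), c)) · l · inv(l), h(((c · l) · c) · ((c · l) · inv(l)), h(l, l)))
  Work inside:  g((c · (c · (inv(inv(l)) · inv(l)))) · c, h((l · l) · inv(inv(inv(l))), c)) · l · inv(l)
  Push inv inside:  distribute inv over · and collapse double inv
  Cancel:  l cancels
  Combine occurrences:  g(c · c · c, h(l, c))
  Rebuild:  h(g(c · c · c, h(l, c)), h(c · c · c · l, h(l, l)))
Right:  h(g((c · c) · c, inv(inv(h(l, c)))), h(c · ((l · inv(inv(c) · (inv(c) · c)) · c · c) · inv(c)), inv(c) · (inv(h(l, l)) · c))) · c · inv(c)
  Push inv inside:  distribute inv over · and collapse double inv
  Cancel:  c cancels
  Collect terms:  h(g(c · c · c, h(l, c)), h(c · c · c · l, inv(h(l, l))))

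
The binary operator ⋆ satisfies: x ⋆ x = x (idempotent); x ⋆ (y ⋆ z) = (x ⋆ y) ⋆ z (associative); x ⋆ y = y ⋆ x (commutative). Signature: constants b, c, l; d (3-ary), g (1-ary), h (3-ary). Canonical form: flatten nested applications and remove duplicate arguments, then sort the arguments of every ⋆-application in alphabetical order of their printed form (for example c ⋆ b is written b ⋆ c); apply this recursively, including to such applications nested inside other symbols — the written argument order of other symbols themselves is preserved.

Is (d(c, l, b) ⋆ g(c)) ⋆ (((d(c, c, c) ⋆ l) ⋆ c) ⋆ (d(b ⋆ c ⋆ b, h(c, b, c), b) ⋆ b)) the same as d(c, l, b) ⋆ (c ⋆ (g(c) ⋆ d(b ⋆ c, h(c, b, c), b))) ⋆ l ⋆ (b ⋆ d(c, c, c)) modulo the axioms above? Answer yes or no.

Left:  (d(c, l, b) ⋆ g(c)) ⋆ (((d(c, c, c) ⋆ l) ⋆ c) ⋆ (d(b ⋆ c ⋆ b, h(c, b, c), b) ⋆ b))
  Un-nest:  d(c, l, b) ⋆ g(c) ⋆ d(c, c, c) ⋆ l ⋆ c ⋆ d(b ⋆ c ⋆ b, h(c, b, c), b) ⋆ b
  Simplify inside:  d(b ⋆ c ⋆ b, h(c, b, c), b)  →  d(b ⋆ c, h(c, b, c), b)
  Order the arguments:  b ⋆ c ⋆ d(b ⋆ c, h(c, b, c), b) ⋆ d(c, c, c) ⋆ d(c, l, b) ⋆ g(c) ⋆ l
Right:  d(c, l, b) ⋆ (c ⋆ (g(c) ⋆ d(b ⋆ c, h(c, b, c), b))) ⋆ l ⋆ (b ⋆ d(c, c, c))
  Un-nest:  d(c, l, b) ⋆ c ⋆ g(c) ⋆ d(b ⋆ c, h(c, b, c), b) ⋆ l ⋆ b ⋆ d(c, c, c)
  Sort:  b ⋆ c ⋆ d(b ⋆ c, h(c, b, c), b) ⋆ d(c, c, c) ⋆ d(c, l, b) ⋆ g(c) ⋆ l

Answer: yes — both canonical forms are b ⋆ c ⋆ d(b ⋆ c, h(c, b, c), b) ⋆ d(c, c, c) ⋆ d(c, l, b) ⋆ g(c) ⋆ l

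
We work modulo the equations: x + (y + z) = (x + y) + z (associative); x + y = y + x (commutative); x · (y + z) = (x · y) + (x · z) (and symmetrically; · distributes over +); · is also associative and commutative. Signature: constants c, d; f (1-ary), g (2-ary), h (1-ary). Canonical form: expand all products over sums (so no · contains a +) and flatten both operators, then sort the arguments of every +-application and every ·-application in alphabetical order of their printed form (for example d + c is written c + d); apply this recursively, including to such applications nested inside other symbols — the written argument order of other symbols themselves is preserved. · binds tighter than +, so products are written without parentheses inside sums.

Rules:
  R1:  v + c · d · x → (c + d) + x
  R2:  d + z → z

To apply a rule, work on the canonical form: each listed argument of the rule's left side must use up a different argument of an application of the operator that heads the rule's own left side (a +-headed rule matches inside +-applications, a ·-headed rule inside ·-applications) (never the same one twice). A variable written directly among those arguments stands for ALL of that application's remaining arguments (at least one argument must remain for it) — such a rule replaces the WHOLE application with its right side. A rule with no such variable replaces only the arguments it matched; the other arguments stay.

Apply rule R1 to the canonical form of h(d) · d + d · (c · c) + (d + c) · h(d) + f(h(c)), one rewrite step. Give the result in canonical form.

Answer: c + c + d

Derivation:
Canonical form:  c · c · d + c · h(d) + d · h(d) + d · h(d) + f(h(c))
R1 matches:  uses c · c · d;  v := c · h(d) + d · h(d) + d · h(d) + f(h(c)), x := c
Every leftover argument binds to the variable; the entire application is replaced.
New term:  c + c + d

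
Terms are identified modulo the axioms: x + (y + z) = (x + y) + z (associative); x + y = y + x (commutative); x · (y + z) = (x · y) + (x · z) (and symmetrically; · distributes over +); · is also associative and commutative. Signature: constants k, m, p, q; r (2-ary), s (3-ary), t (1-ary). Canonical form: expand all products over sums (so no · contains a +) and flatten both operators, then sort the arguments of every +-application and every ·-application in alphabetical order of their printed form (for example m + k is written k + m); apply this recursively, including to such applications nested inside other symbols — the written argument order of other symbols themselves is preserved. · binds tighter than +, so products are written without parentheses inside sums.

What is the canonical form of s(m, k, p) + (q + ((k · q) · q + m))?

Merge nested applications:  s(m, k, p) + q + k · q · q + m
Order the arguments:  k · q · q + m + q + s(m, k, p)

Answer: k · q · q + m + q + s(m, k, p)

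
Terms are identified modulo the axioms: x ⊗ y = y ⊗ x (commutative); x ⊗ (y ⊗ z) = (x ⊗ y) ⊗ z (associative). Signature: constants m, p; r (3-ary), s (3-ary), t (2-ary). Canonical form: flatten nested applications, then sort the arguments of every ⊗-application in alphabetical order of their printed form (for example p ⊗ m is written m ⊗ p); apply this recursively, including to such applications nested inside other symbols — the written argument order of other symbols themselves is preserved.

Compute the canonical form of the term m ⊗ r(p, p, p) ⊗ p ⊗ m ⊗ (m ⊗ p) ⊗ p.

Answer: m ⊗ m ⊗ m ⊗ p ⊗ p ⊗ p ⊗ r(p, p, p)

Derivation:
Flatten:  m ⊗ r(p, p, p) ⊗ p ⊗ m ⊗ m ⊗ p ⊗ p
Order the arguments:  m ⊗ m ⊗ m ⊗ p ⊗ p ⊗ p ⊗ r(p, p, p)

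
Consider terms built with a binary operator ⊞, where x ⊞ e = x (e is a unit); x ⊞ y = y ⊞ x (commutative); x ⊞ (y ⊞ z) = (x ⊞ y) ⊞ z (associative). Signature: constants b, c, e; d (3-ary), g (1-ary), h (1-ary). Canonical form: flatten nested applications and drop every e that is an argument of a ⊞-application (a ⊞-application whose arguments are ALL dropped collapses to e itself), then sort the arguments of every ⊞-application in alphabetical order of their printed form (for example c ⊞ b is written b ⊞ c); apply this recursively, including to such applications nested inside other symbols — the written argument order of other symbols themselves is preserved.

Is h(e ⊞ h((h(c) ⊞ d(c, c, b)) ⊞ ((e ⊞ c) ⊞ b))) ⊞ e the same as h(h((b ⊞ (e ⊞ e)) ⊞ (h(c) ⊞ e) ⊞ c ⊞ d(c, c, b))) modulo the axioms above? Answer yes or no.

Left:  h(e ⊞ h((h(c) ⊞ d(c, c, b)) ⊞ ((e ⊞ c) ⊞ b))) ⊞ e
  Simplify inside:  h(e ⊞ h((h(c) ⊞ d(c, c, b)) ⊞ ((e ⊞ c) ⊞ b)))  →  h(h(b ⊞ c ⊞ d(c, c, b) ⊞ h(c)))
  Unit:  drop e
  Order the arguments:  h(h(b ⊞ c ⊞ d(c, c, b) ⊞ h(c)))
Right:  h(h((b ⊞ (e ⊞ e)) ⊞ (h(c) ⊞ e) ⊞ c ⊞ d(c, c, b)))
  Focus inside:  (b ⊞ (e ⊞ e)) ⊞ (h(c) ⊞ e) ⊞ c ⊞ d(c, c, b)
  Merge nested applications:  b ⊞ e ⊞ e ⊞ h(c) ⊞ e ⊞ c ⊞ d(c, c, b)
  Units out:  drop e (×3)
  Sort arguments:  b ⊞ c ⊞ d(c, c, b) ⊞ h(c)
  Put back:  h(h(b ⊞ c ⊞ d(c, c, b) ⊞ h(c)))

Answer: yes — both canonical forms are h(h(b ⊞ c ⊞ d(c, c, b) ⊞ h(c)))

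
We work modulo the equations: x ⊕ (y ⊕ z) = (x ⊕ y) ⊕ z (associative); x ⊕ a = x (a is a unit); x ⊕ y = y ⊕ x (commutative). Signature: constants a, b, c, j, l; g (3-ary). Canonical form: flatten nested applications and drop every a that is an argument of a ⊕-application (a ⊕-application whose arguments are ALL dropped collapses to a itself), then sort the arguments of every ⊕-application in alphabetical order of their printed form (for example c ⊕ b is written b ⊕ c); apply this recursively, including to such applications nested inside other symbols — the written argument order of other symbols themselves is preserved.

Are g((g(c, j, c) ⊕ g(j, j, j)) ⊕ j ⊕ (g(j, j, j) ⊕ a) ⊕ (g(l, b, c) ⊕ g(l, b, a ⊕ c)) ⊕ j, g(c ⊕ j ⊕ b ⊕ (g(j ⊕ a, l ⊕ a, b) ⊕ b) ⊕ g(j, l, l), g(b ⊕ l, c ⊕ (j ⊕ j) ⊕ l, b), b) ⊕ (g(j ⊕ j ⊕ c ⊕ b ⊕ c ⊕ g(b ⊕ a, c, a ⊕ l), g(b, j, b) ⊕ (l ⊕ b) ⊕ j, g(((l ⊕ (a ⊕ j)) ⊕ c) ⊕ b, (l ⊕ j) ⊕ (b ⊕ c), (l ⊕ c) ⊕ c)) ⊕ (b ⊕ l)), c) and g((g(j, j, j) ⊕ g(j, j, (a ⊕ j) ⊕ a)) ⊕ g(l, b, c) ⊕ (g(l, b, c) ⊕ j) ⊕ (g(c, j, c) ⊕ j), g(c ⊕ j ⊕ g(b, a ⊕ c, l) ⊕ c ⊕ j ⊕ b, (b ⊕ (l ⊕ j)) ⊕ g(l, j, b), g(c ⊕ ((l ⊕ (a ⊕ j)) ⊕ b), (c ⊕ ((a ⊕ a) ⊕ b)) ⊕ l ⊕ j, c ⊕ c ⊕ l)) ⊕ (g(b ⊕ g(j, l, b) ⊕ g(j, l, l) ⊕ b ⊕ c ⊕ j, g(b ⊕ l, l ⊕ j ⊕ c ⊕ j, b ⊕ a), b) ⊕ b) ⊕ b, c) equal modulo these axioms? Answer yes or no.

Answer: no — g(g(c, j, c) ⊕ g(j, j, j) ⊕ g(j, j, j) ⊕ g(l, b, c) ⊕ g(l, b, c) ⊕ j ⊕ j, b ⊕ g(b ⊕ b ⊕ c ⊕ g(j, l, b) ⊕ g(j, l, l) ⊕ j, g(b ⊕ l, c ⊕ j ⊕ j ⊕ l, b), b) ⊕ g(b ⊕ c ⊕ c ⊕ g(b, c, l) ⊕ j ⊕ j, b ⊕ g(b, j, b) ⊕ j ⊕ l, g(b ⊕ c ⊕ j ⊕ l, b ⊕ c ⊕ j ⊕ l, c ⊕ c ⊕ l)) ⊕ l, c) vs g(g(c, j, c) ⊕ g(j, j, j) ⊕ g(j, j, j) ⊕ g(l, b, c) ⊕ g(l, b, c) ⊕ j ⊕ j, b ⊕ b ⊕ g(b ⊕ b ⊕ c ⊕ g(j, l, b) ⊕ g(j, l, l) ⊕ j, g(b ⊕ l, c ⊕ j ⊕ j ⊕ l, b), b) ⊕ g(b ⊕ c ⊕ c ⊕ g(b, c, l) ⊕ j ⊕ j, b ⊕ g(l, j, b) ⊕ j ⊕ l, g(b ⊕ c ⊕ j ⊕ l, b ⊕ c ⊕ j ⊕ l, c ⊕ c ⊕ l)), c)

Derivation:
Left:  g((g(c, j, c) ⊕ g(j, j, j)) ⊕ j ⊕ (g(j, j, j) ⊕ a) ⊕ (g(l, b, c) ⊕ g(l, b, a ⊕ c)) ⊕ j, g(c ⊕ j ⊕ b ⊕ (g(j ⊕ a, l ⊕ a, b) ⊕ b) ⊕ g(j, l, l), g(b ⊕ l, c ⊕ (j ⊕ j) ⊕ l, b), b) ⊕ (g(j ⊕ j ⊕ c ⊕ b ⊕ c ⊕ g(b ⊕ a, c, a ⊕ l), g(b, j, b) ⊕ (l ⊕ b) ⊕ j, g(((l ⊕ (a ⊕ j)) ⊕ c) ⊕ b, (l ⊕ j) ⊕ (b ⊕ c), (l ⊕ c) ⊕ c)) ⊕ (b ⊕ l)), c)
  Focus inside:  g(c ⊕ j ⊕ b ⊕ (g(j ⊕ a, l ⊕ a, b) ⊕ b) ⊕ g(j, l, l), g(b ⊕ l, c ⊕ (j ⊕ j) ⊕ l, b), b) ⊕ (g(j ⊕ j ⊕ c ⊕ b ⊕ c ⊕ g(b ⊕ a, c, a ⊕ l), g(b, j, b) ⊕ (l ⊕ b) ⊕ j, g(((l ⊕ (a ⊕ j)) ⊕ c) ⊕ b, (l ⊕ j) ⊕ (b ⊕ c), (l ⊕ c) ⊕ c)) ⊕ (b ⊕ l))
  Merge nested applications:  g(c ⊕ j ⊕ b ⊕ (g(j ⊕ a, l ⊕ a, b) ⊕ b) ⊕ g(j, l, l), g(b ⊕ l, c ⊕ (j ⊕ j) ⊕ l, b), b) ⊕ g(j ⊕ j ⊕ c ⊕ b ⊕ c ⊕ g(b ⊕ a, c, a ⊕ l), g(b, j, b) ⊕ (l ⊕ b) ⊕ j, g(((l ⊕ (a ⊕ j)) ⊕ c) ⊕ b, (l ⊕ j) ⊕ (b ⊕ c), (l ⊕ c) ⊕ c)) ⊕ b ⊕ l
  Inside:  g(c ⊕ j ⊕ b ⊕ (g(j ⊕ a, l ⊕ a, b) ⊕ b) ⊕ g(j, l, l), g(b ⊕ l, c ⊕ (j ⊕ j) ⊕ l, b), b)  →  g(b ⊕ b ⊕ c ⊕ g(j, l, b) ⊕ g(j, l, l) ⊕ j, g(b ⊕ l, c ⊕ j ⊕ j ⊕ l, b), b)
  Simplify inside:  g(j ⊕ j ⊕ c ⊕ b ⊕ c ⊕ g(b ⊕ a, c, a ⊕ l), g(b, j, b) ⊕ (l ⊕ b) ⊕ j, g(((l ⊕ (a ⊕ j)) ⊕ c) ⊕ b, (l ⊕ j) ⊕ (b ⊕ c), (l ⊕ c) ⊕ c))  →  g(b ⊕ c ⊕ c ⊕ g(b, c, l) ⊕ j ⊕ j, b ⊕ g(b, j, b) ⊕ j ⊕ l, g(b ⊕ c ⊕ j ⊕ l, b ⊕ c ⊕ j ⊕ l, c ⊕ c ⊕ l))
  Order the arguments:  b ⊕ g(b ⊕ b ⊕ c ⊕ g(j, l, b) ⊕ g(j, l, l) ⊕ j, g(b ⊕ l, c ⊕ j ⊕ j ⊕ l, b), b) ⊕ g(b ⊕ c ⊕ c ⊕ g(b, c, l) ⊕ j ⊕ j, b ⊕ g(b, j, b) ⊕ j ⊕ l, g(b ⊕ c ⊕ j ⊕ l, b ⊕ c ⊕ j ⊕ l, c ⊕ c ⊕ l)) ⊕ l
  Rebuild:  g(g(c, j, c) ⊕ g(j, j, j) ⊕ g(j, j, j) ⊕ g(l, b, c) ⊕ g(l, b, c) ⊕ j ⊕ j, b ⊕ g(b ⊕ b ⊕ c ⊕ g(j, l, b) ⊕ g(j, l, l) ⊕ j, g(b ⊕ l, c ⊕ j ⊕ j ⊕ l, b), b) ⊕ g(b ⊕ c ⊕ c ⊕ g(b, c, l) ⊕ j ⊕ j, b ⊕ g(b, j, b) ⊕ j ⊕ l, g(b ⊕ c ⊕ j ⊕ l, b ⊕ c ⊕ j ⊕ l, c ⊕ c ⊕ l)) ⊕ l, c)
Right:  g((g(j, j, j) ⊕ g(j, j, (a ⊕ j) ⊕ a)) ⊕ g(l, b, c) ⊕ (g(l, b, c) ⊕ j) ⊕ (g(c, j, c) ⊕ j), g(c ⊕ j ⊕ g(b, a ⊕ c, l) ⊕ c ⊕ j ⊕ b, (b ⊕ (l ⊕ j)) ⊕ g(l, j, b), g(c ⊕ ((l ⊕ (a ⊕ j)) ⊕ b), (c ⊕ ((a ⊕ a) ⊕ b)) ⊕ l ⊕ j, c ⊕ c ⊕ l)) ⊕ (g(b ⊕ g(j, l, b) ⊕ g(j, l, l) ⊕ b ⊕ c ⊕ j, g(b ⊕ l, l ⊕ j ⊕ c ⊕ j, b ⊕ a), b) ⊕ b) ⊕ b, c)
  Work inside:  g(c ⊕ j ⊕ g(b, a ⊕ c, l) ⊕ c ⊕ j ⊕ b, (b ⊕ (l ⊕ j)) ⊕ g(l, j, b), g(c ⊕ ((l ⊕ (a ⊕ j)) ⊕ b), (c ⊕ ((a ⊕ a) ⊕ b)) ⊕ l ⊕ j, c ⊕ c ⊕ l)) ⊕ (g(b ⊕ g(j, l, b) ⊕ g(j, l, l) ⊕ b ⊕ c ⊕ j, g(b ⊕ l, l ⊕ j ⊕ c ⊕ j, b ⊕ a), b) ⊕ b) ⊕ b
  Un-nest:  g(c ⊕ j ⊕ g(b, a ⊕ c, l) ⊕ c ⊕ j ⊕ b, (b ⊕ (l ⊕ j)) ⊕ g(l, j, b), g(c ⊕ ((l ⊕ (a ⊕ j)) ⊕ b), (c ⊕ ((a ⊕ a) ⊕ b)) ⊕ l ⊕ j, c ⊕ c ⊕ l)) ⊕ g(b ⊕ g(j, l, b) ⊕ g(j, l, l) ⊕ b ⊕ c ⊕ j, g(b ⊕ l, l ⊕ j ⊕ c ⊕ j, b ⊕ a), b) ⊕ b ⊕ b
  Simplify inside:  g(c ⊕ j ⊕ g(b, a ⊕ c, l) ⊕ c ⊕ j ⊕ b, (b ⊕ (l ⊕ j)) ⊕ g(l, j, b), g(c ⊕ ((l ⊕ (a ⊕ j)) ⊕ b), (c ⊕ ((a ⊕ a) ⊕ b)) ⊕ l ⊕ j, c ⊕ c ⊕ l))  →  g(b ⊕ c ⊕ c ⊕ g(b, c, l) ⊕ j ⊕ j, b ⊕ g(l, j, b) ⊕ j ⊕ l, g(b ⊕ c ⊕ j ⊕ l, b ⊕ c ⊕ j ⊕ l, c ⊕ c ⊕ l))
  Inside:  g(b ⊕ g(j, l, b) ⊕ g(j, l, l) ⊕ b ⊕ c ⊕ j, g(b ⊕ l, l ⊕ j ⊕ c ⊕ j, b ⊕ a), b)  →  g(b ⊕ b ⊕ c ⊕ g(j, l, b) ⊕ g(j, l, l) ⊕ j, g(b ⊕ l, c ⊕ j ⊕ j ⊕ l, b), b)
  Sort:  b ⊕ b ⊕ g(b ⊕ b ⊕ c ⊕ g(j, l, b) ⊕ g(j, l, l) ⊕ j, g(b ⊕ l, c ⊕ j ⊕ j ⊕ l, b), b) ⊕ g(b ⊕ c ⊕ c ⊕ g(b, c, l) ⊕ j ⊕ j, b ⊕ g(l, j, b) ⊕ j ⊕ l, g(b ⊕ c ⊕ j ⊕ l, b ⊕ c ⊕ j ⊕ l, c ⊕ c ⊕ l))
  Rebuild:  g(g(c, j, c) ⊕ g(j, j, j) ⊕ g(j, j, j) ⊕ g(l, b, c) ⊕ g(l, b, c) ⊕ j ⊕ j, b ⊕ b ⊕ g(b ⊕ b ⊕ c ⊕ g(j, l, b) ⊕ g(j, l, l) ⊕ j, g(b ⊕ l, c ⊕ j ⊕ j ⊕ l, b), b) ⊕ g(b ⊕ c ⊕ c ⊕ g(b, c, l) ⊕ j ⊕ j, b ⊕ g(l, j, b) ⊕ j ⊕ l, g(b ⊕ c ⊕ j ⊕ l, b ⊕ c ⊕ j ⊕ l, c ⊕ c ⊕ l)), c)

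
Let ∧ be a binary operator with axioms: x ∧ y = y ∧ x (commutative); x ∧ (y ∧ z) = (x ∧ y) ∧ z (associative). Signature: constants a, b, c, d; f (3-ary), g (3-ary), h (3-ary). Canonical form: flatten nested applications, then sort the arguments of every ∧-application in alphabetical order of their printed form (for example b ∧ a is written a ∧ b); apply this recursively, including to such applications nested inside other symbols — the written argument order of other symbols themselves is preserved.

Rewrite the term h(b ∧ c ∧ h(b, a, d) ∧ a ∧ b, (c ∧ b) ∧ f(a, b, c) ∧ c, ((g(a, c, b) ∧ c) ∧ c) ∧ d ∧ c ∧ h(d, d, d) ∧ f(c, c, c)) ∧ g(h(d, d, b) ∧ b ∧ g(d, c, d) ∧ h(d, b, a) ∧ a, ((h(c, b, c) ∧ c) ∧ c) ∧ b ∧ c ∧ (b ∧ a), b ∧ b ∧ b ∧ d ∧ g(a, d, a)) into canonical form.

Answer: g(a ∧ b ∧ g(d, c, d) ∧ h(d, b, a) ∧ h(d, d, b), a ∧ b ∧ b ∧ c ∧ c ∧ c ∧ h(c, b, c), b ∧ b ∧ b ∧ d ∧ g(a, d, a)) ∧ h(a ∧ b ∧ b ∧ c ∧ h(b, a, d), b ∧ c ∧ c ∧ f(a, b, c), c ∧ c ∧ c ∧ d ∧ f(c, c, c) ∧ g(a, c, b) ∧ h(d, d, d))

Derivation:
Simplify inside:  h(b ∧ c ∧ h(b, a, d) ∧ a ∧ b, (c ∧ b) ∧ f(a, b, c) ∧ c, ((g(a, c, b) ∧ c) ∧ c) ∧ d ∧ c ∧ h(d, d, d) ∧ f(c, c, c))  →  h(a ∧ b ∧ b ∧ c ∧ h(b, a, d), b ∧ c ∧ c ∧ f(a, b, c), c ∧ c ∧ c ∧ d ∧ f(c, c, c) ∧ g(a, c, b) ∧ h(d, d, d))
Inside:  g(h(d, d, b) ∧ b ∧ g(d, c, d) ∧ h(d, b, a) ∧ a, ((h(c, b, c) ∧ c) ∧ c) ∧ b ∧ c ∧ (b ∧ a), b ∧ b ∧ b ∧ d ∧ g(a, d, a))  →  g(a ∧ b ∧ g(d, c, d) ∧ h(d, b, a) ∧ h(d, d, b), a ∧ b ∧ b ∧ c ∧ c ∧ c ∧ h(c, b, c), b ∧ b ∧ b ∧ d ∧ g(a, d, a))
Order the arguments:  g(a ∧ b ∧ g(d, c, d) ∧ h(d, b, a) ∧ h(d, d, b), a ∧ b ∧ b ∧ c ∧ c ∧ c ∧ h(c, b, c), b ∧ b ∧ b ∧ d ∧ g(a, d, a)) ∧ h(a ∧ b ∧ b ∧ c ∧ h(b, a, d), b ∧ c ∧ c ∧ f(a, b, c), c ∧ c ∧ c ∧ d ∧ f(c, c, c) ∧ g(a, c, b) ∧ h(d, d, d))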